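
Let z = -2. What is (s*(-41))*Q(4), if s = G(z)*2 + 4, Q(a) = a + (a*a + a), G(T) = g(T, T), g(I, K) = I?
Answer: 0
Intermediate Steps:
G(T) = T
Q(a) = a² + 2*a (Q(a) = a + (a² + a) = a + (a + a²) = a² + 2*a)
s = 0 (s = -2*2 + 4 = -4 + 4 = 0)
(s*(-41))*Q(4) = (0*(-41))*(4*(2 + 4)) = 0*(4*6) = 0*24 = 0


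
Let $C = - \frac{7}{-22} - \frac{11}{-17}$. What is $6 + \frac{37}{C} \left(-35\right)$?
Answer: $- \frac{482164}{361} \approx -1335.6$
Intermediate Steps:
$C = \frac{361}{374}$ ($C = \left(-7\right) \left(- \frac{1}{22}\right) - - \frac{11}{17} = \frac{7}{22} + \frac{11}{17} = \frac{361}{374} \approx 0.96524$)
$6 + \frac{37}{C} \left(-35\right) = 6 + \frac{37}{\frac{361}{374}} \left(-35\right) = 6 + 37 \cdot \frac{374}{361} \left(-35\right) = 6 + \frac{13838}{361} \left(-35\right) = 6 - \frac{484330}{361} = - \frac{482164}{361}$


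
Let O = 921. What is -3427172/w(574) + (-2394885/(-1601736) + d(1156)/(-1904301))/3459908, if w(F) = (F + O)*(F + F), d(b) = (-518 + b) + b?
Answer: -3500600033994814330193/1753031687262957759840 ≈ -1.9969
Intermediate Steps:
d(b) = -518 + 2*b
w(F) = 2*F*(921 + F) (w(F) = (F + 921)*(F + F) = (921 + F)*(2*F) = 2*F*(921 + F))
-3427172/w(574) + (-2394885/(-1601736) + d(1156)/(-1904301))/3459908 = -3427172*1/(1148*(921 + 574)) + (-2394885/(-1601736) + (-518 + 2*1156)/(-1904301))/3459908 = -3427172/(2*574*1495) + (-2394885*(-1/1601736) + (-518 + 2312)*(-1/1904301))*(1/3459908) = -3427172/1716260 + (798295/533912 + 1794*(-1/1904301))*(1/3459908) = -3427172*1/1716260 + (798295/533912 - 598/634767)*(1/3459908) = -122399/61295 + (506412042889/338909718504)*(1/3459908) = -122399/61295 + 506412042889/1172596446329737632 = -3500600033994814330193/1753031687262957759840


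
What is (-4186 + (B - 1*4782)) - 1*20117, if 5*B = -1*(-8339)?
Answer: -137086/5 ≈ -27417.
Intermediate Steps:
B = 8339/5 (B = (-1*(-8339))/5 = (1/5)*8339 = 8339/5 ≈ 1667.8)
(-4186 + (B - 1*4782)) - 1*20117 = (-4186 + (8339/5 - 1*4782)) - 1*20117 = (-4186 + (8339/5 - 4782)) - 20117 = (-4186 - 15571/5) - 20117 = -36501/5 - 20117 = -137086/5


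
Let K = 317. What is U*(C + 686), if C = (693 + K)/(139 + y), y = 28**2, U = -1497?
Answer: -949379436/923 ≈ -1.0286e+6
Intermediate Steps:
y = 784
C = 1010/923 (C = (693 + 317)/(139 + 784) = 1010/923 ≈ 1.0943)
U*(C + 686) = -1497*(1010/923 + 686) = -1497*634188/923 = -949379436/923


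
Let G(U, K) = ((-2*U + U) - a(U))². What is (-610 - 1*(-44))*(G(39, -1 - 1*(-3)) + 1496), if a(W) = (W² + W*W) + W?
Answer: -5510517136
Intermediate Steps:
a(W) = W + 2*W² (a(W) = (W² + W²) + W = 2*W² + W = W + 2*W²)
G(U, K) = (-U - U*(1 + 2*U))² (G(U, K) = ((-2*U + U) - U*(1 + 2*U))² = (-U - U*(1 + 2*U))²)
(-610 - 1*(-44))*(G(39, -1 - 1*(-3)) + 1496) = (-610 - 1*(-44))*(4*39²*(1 + 39)² + 1496) = (-610 + 44)*(4*1521*40² + 1496) = -566*(4*1521*1600 + 1496) = -566*(9734400 + 1496) = -566*9735896 = -5510517136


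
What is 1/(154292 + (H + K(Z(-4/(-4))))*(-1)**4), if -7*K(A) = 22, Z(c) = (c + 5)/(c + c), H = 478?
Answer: 7/1083368 ≈ 6.4613e-6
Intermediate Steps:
Z(c) = (5 + c)/(2*c) (Z(c) = (5 + c)/((2*c)) = (5 + c)*(1/(2*c)) = (5 + c)/(2*c))
K(A) = -22/7 (K(A) = -1/7*22 = -22/7)
1/(154292 + (H + K(Z(-4/(-4))))*(-1)**4) = 1/(154292 + (478 - 22/7)*(-1)**4) = 1/(154292 + (3324/7)*1) = 1/(154292 + 3324/7) = 1/(1083368/7) = 7/1083368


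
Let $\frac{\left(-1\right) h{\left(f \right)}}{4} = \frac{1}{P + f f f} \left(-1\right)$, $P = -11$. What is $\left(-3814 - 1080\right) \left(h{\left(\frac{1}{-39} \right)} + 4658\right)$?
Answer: $- \frac{7436810581888}{326255} \approx -2.2794 \cdot 10^{7}$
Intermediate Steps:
$h{\left(f \right)} = \frac{4}{-11 + f^{3}}$ ($h{\left(f \right)} = - 4 \frac{1}{-11 + f f f} \left(-1\right) = - 4 \frac{1}{-11 + f^{2} f} \left(-1\right) = - 4 \frac{1}{-11 + f^{3}} \left(-1\right) = - 4 \left(- \frac{1}{-11 + f^{3}}\right) = \frac{4}{-11 + f^{3}}$)
$\left(-3814 - 1080\right) \left(h{\left(\frac{1}{-39} \right)} + 4658\right) = \left(-3814 - 1080\right) \left(\frac{4}{-11 + \left(\frac{1}{-39}\right)^{3}} + 4658\right) = - 4894 \left(\frac{4}{-11 + \left(- \frac{1}{39}\right)^{3}} + 4658\right) = - 4894 \left(\frac{4}{-11 - \frac{1}{59319}} + 4658\right) = - 4894 \left(\frac{4}{- \frac{652510}{59319}} + 4658\right) = - 4894 \left(4 \left(- \frac{59319}{652510}\right) + 4658\right) = - 4894 \left(- \frac{118638}{326255} + 4658\right) = \left(-4894\right) \frac{1519577152}{326255} = - \frac{7436810581888}{326255}$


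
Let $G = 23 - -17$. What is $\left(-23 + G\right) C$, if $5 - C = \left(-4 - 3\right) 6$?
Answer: $799$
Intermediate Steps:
$G = 40$ ($G = 23 + 17 = 40$)
$C = 47$ ($C = 5 - \left(-4 - 3\right) 6 = 5 - \left(-7\right) 6 = 5 - -42 = 5 + 42 = 47$)
$\left(-23 + G\right) C = \left(-23 + 40\right) 47 = 17 \cdot 47 = 799$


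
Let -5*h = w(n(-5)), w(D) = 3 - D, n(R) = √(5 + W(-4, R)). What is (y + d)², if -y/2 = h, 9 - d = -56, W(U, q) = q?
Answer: 109561/25 ≈ 4382.4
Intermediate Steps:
n(R) = √(5 + R)
h = -⅗ (h = -(3 - √(5 - 5))/5 = -(3 - √0)/5 = -(3 - 1*0)/5 = -(3 + 0)/5 = -⅕*3 = -⅗ ≈ -0.60000)
d = 65 (d = 9 - 1*(-56) = 9 + 56 = 65)
y = 6/5 (y = -2*(-⅗) = 6/5 ≈ 1.2000)
(y + d)² = (6/5 + 65)² = (331/5)² = 109561/25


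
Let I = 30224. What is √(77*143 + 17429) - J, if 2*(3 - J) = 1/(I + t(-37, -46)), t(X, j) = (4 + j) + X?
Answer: -180869/60290 + 6*√790 ≈ 165.64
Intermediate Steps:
t(X, j) = 4 + X + j
J = 180869/60290 (J = 3 - 1/(2*(30224 + (4 - 37 - 46))) = 3 - 1/(2*(30224 - 79)) = 3 - ½/30145 = 3 - ½*1/30145 = 3 - 1/60290 = 180869/60290 ≈ 3.0000)
√(77*143 + 17429) - J = √(77*143 + 17429) - 1*180869/60290 = √(11011 + 17429) - 180869/60290 = √28440 - 180869/60290 = 6*√790 - 180869/60290 = -180869/60290 + 6*√790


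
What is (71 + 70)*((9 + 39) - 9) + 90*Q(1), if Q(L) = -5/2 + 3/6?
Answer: 5319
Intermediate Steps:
Q(L) = -2 (Q(L) = -5*½ + 3*(⅙) = -5/2 + ½ = -2)
(71 + 70)*((9 + 39) - 9) + 90*Q(1) = (71 + 70)*((9 + 39) - 9) + 90*(-2) = 141*(48 - 9) - 180 = 141*39 - 180 = 5499 - 180 = 5319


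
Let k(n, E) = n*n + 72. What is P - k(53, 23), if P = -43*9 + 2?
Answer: -3266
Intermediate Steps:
k(n, E) = 72 + n**2 (k(n, E) = n**2 + 72 = 72 + n**2)
P = -385 (P = -387 + 2 = -385)
P - k(53, 23) = -385 - (72 + 53**2) = -385 - (72 + 2809) = -385 - 1*2881 = -385 - 2881 = -3266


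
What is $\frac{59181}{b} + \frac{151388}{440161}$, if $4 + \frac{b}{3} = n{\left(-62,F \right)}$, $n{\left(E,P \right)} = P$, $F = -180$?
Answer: $- \frac{8655200655}{80989624} \approx -106.87$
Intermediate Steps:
$b = -552$ ($b = -12 + 3 \left(-180\right) = -12 - 540 = -552$)
$\frac{59181}{b} + \frac{151388}{440161} = \frac{59181}{-552} + \frac{151388}{440161} = 59181 \left(- \frac{1}{552}\right) + 151388 \cdot \frac{1}{440161} = - \frac{19727}{184} + \frac{151388}{440161} = - \frac{8655200655}{80989624}$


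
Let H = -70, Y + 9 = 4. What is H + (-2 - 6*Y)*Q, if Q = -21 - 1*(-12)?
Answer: -322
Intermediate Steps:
Q = -9 (Q = -21 + 12 = -9)
Y = -5 (Y = -9 + 4 = -5)
H + (-2 - 6*Y)*Q = -70 + (-2 - 6*(-5))*(-9) = -70 + (-2 + 30)*(-9) = -70 + 28*(-9) = -70 - 252 = -322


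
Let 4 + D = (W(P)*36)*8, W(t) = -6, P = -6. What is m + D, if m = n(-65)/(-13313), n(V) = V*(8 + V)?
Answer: -23061821/13313 ≈ -1732.3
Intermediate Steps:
D = -1732 (D = -4 - 6*36*8 = -4 - 216*8 = -4 - 1728 = -1732)
m = -3705/13313 (m = -65*(8 - 65)/(-13313) = -65*(-57)*(-1/13313) = 3705*(-1/13313) = -3705/13313 ≈ -0.27830)
m + D = -3705/13313 - 1732 = -23061821/13313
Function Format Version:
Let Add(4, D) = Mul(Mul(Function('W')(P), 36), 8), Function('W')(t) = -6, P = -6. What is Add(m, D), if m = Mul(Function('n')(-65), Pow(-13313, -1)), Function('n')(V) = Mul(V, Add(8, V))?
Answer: Rational(-23061821, 13313) ≈ -1732.3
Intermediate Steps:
D = -1732 (D = Add(-4, Mul(Mul(-6, 36), 8)) = Add(-4, Mul(-216, 8)) = Add(-4, -1728) = -1732)
m = Rational(-3705, 13313) (m = Mul(Mul(-65, Add(8, -65)), Pow(-13313, -1)) = Mul(Mul(-65, -57), Rational(-1, 13313)) = Mul(3705, Rational(-1, 13313)) = Rational(-3705, 13313) ≈ -0.27830)
Add(m, D) = Add(Rational(-3705, 13313), -1732) = Rational(-23061821, 13313)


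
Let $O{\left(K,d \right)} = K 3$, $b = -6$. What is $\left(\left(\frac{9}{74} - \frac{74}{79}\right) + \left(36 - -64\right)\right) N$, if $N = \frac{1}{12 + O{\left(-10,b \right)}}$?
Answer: $- \frac{579835}{105228} \approx -5.5103$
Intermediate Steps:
$O{\left(K,d \right)} = 3 K$
$N = - \frac{1}{18}$ ($N = \frac{1}{12 + 3 \left(-10\right)} = \frac{1}{12 - 30} = \frac{1}{-18} = - \frac{1}{18} \approx -0.055556$)
$\left(\left(\frac{9}{74} - \frac{74}{79}\right) + \left(36 - -64\right)\right) N = \left(\left(\frac{9}{74} - \frac{74}{79}\right) + \left(36 - -64\right)\right) \left(- \frac{1}{18}\right) = \left(\left(9 \cdot \frac{1}{74} - \frac{74}{79}\right) + \left(36 + 64\right)\right) \left(- \frac{1}{18}\right) = \left(\left(\frac{9}{74} - \frac{74}{79}\right) + 100\right) \left(- \frac{1}{18}\right) = \left(- \frac{4765}{5846} + 100\right) \left(- \frac{1}{18}\right) = \frac{579835}{5846} \left(- \frac{1}{18}\right) = - \frac{579835}{105228}$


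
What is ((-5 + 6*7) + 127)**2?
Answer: 26896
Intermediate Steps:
((-5 + 6*7) + 127)**2 = ((-5 + 42) + 127)**2 = (37 + 127)**2 = 164**2 = 26896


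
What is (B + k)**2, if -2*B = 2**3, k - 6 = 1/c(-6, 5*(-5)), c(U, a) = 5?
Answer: 121/25 ≈ 4.8400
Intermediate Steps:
k = 31/5 (k = 6 + 1/5 = 31/5 ≈ 6.2000)
B = -4 (B = -1/2*2**3 = -1/2*8 = -4)
(B + k)**2 = (-4 + 31/5)**2 = (11/5)**2 = 121/25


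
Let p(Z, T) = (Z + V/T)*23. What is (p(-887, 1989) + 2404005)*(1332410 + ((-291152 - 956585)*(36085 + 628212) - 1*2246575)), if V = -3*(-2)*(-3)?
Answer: -436628585668366607652/221 ≈ -1.9757e+18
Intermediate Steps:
V = -18 (V = 6*(-3) = -18)
p(Z, T) = -414/T + 23*Z (p(Z, T) = (Z - 18/T)*23 = -414/T + 23*Z)
(p(-887, 1989) + 2404005)*(1332410 + ((-291152 - 956585)*(36085 + 628212) - 1*2246575)) = ((-414/1989 + 23*(-887)) + 2404005)*(1332410 + ((-291152 - 956585)*(36085 + 628212) - 1*2246575)) = ((-414*1/1989 - 20401) + 2404005)*(1332410 + (-1247737*664297 - 2246575)) = ((-46/221 - 20401) + 2404005)*(1332410 + (-828867945889 - 2246575)) = (-4508667/221 + 2404005)*(1332410 - 828870192464) = (526776438/221)*(-828868860054) = -436628585668366607652/221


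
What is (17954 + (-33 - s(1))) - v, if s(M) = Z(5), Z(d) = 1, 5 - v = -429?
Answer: 17486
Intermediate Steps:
v = 434 (v = 5 - 1*(-429) = 5 + 429 = 434)
s(M) = 1
(17954 + (-33 - s(1))) - v = (17954 + (-33 - 1*1)) - 1*434 = (17954 + (-33 - 1)) - 434 = (17954 - 34) - 434 = 17920 - 434 = 17486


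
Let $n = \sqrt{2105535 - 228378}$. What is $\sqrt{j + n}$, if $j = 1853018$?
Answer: $\sqrt{1853018 + 3 \sqrt{208573}} \approx 1361.8$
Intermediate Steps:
$n = 3 \sqrt{208573}$ ($n = \sqrt{1877157} = 3 \sqrt{208573} \approx 1370.1$)
$\sqrt{j + n} = \sqrt{1853018 + 3 \sqrt{208573}}$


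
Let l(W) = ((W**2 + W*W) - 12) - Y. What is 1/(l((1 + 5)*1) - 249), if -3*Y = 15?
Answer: -1/184 ≈ -0.0054348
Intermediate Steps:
Y = -5 (Y = -1/3*15 = -5)
l(W) = -7 + 2*W**2 (l(W) = ((W**2 + W*W) - 12) - 1*(-5) = ((W**2 + W**2) - 12) + 5 = (2*W**2 - 12) + 5 = (-12 + 2*W**2) + 5 = -7 + 2*W**2)
1/(l((1 + 5)*1) - 249) = 1/((-7 + 2*((1 + 5)*1)**2) - 249) = 1/((-7 + 2*(6*1)**2) - 249) = 1/((-7 + 2*6**2) - 249) = 1/((-7 + 2*36) - 249) = 1/((-7 + 72) - 249) = 1/(65 - 249) = 1/(-184) = -1/184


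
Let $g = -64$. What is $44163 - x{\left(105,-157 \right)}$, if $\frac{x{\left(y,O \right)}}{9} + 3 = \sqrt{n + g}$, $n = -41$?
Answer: $44190 - 9 i \sqrt{105} \approx 44190.0 - 92.223 i$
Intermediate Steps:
$x{\left(y,O \right)} = -27 + 9 i \sqrt{105}$ ($x{\left(y,O \right)} = -27 + 9 \sqrt{-41 - 64} = -27 + 9 \sqrt{-105} = -27 + 9 i \sqrt{105}$)
$44163 - x{\left(105,-157 \right)} = 44163 - \left(-27 + 9 i \sqrt{105}\right) = 44163 + \left(27 - 9 i \sqrt{105}\right) = 44190 - 9 i \sqrt{105}$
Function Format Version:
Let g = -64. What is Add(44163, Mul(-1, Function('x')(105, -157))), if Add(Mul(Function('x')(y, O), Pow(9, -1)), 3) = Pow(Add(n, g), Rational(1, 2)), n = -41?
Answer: Add(44190, Mul(-9, I, Pow(105, Rational(1, 2)))) ≈ Add(44190., Mul(-92.223, I))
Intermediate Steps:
Function('x')(y, O) = Add(-27, Mul(9, I, Pow(105, Rational(1, 2)))) (Function('x')(y, O) = Add(-27, Mul(9, Pow(Add(-41, -64), Rational(1, 2)))) = Add(-27, Mul(9, Pow(-105, Rational(1, 2)))) = Add(-27, Mul(9, Mul(I, Pow(105, Rational(1, 2))))) = Add(-27, Mul(9, I, Pow(105, Rational(1, 2)))))
Add(44163, Mul(-1, Function('x')(105, -157))) = Add(44163, Mul(-1, Add(-27, Mul(9, I, Pow(105, Rational(1, 2)))))) = Add(44163, Add(27, Mul(-9, I, Pow(105, Rational(1, 2))))) = Add(44190, Mul(-9, I, Pow(105, Rational(1, 2))))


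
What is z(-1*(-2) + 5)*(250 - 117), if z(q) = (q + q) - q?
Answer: 931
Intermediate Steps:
z(q) = q (z(q) = 2*q - q = q)
z(-1*(-2) + 5)*(250 - 117) = (-1*(-2) + 5)*(250 - 117) = (2 + 5)*133 = 7*133 = 931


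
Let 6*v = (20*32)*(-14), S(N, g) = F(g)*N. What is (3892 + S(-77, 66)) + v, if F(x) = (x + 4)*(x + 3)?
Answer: -1108534/3 ≈ -3.6951e+5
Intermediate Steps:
F(x) = (3 + x)*(4 + x) (F(x) = (4 + x)*(3 + x) = (3 + x)*(4 + x))
S(N, g) = N*(12 + g**2 + 7*g) (S(N, g) = (12 + g**2 + 7*g)*N = N*(12 + g**2 + 7*g))
v = -4480/3 (v = ((20*32)*(-14))/6 = (640*(-14))/6 = (1/6)*(-8960) = -4480/3 ≈ -1493.3)
(3892 + S(-77, 66)) + v = (3892 - 77*(12 + 66**2 + 7*66)) - 4480/3 = (3892 - 77*(12 + 4356 + 462)) - 4480/3 = (3892 - 77*4830) - 4480/3 = (3892 - 371910) - 4480/3 = -368018 - 4480/3 = -1108534/3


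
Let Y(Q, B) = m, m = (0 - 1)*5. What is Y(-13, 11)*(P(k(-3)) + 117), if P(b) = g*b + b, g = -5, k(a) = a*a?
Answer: -405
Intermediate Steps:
k(a) = a²
m = -5 (m = -1*5 = -5)
Y(Q, B) = -5
P(b) = -4*b (P(b) = -5*b + b = -4*b)
Y(-13, 11)*(P(k(-3)) + 117) = -5*(-4*(-3)² + 117) = -5*(-4*9 + 117) = -5*(-36 + 117) = -5*81 = -405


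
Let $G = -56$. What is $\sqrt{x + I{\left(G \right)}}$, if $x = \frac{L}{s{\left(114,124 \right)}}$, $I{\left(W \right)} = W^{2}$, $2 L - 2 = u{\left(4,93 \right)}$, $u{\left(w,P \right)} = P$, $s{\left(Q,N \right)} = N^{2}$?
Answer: $\frac{\sqrt{192876734}}{248} \approx 56.0$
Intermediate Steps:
$L = \frac{95}{2}$ ($L = 1 + \frac{1}{2} \cdot 93 = 1 + \frac{93}{2} = \frac{95}{2} \approx 47.5$)
$x = \frac{95}{30752}$ ($x = \frac{95}{2 \cdot 124^{2}} = \frac{95}{2 \cdot 15376} = \frac{95}{2} \cdot \frac{1}{15376} = \frac{95}{30752} \approx 0.0030892$)
$\sqrt{x + I{\left(G \right)}} = \sqrt{\frac{95}{30752} + \left(-56\right)^{2}} = \sqrt{\frac{95}{30752} + 3136} = \sqrt{\frac{96438367}{30752}} = \frac{\sqrt{192876734}}{248}$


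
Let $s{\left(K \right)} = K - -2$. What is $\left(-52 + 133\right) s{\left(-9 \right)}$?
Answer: $-567$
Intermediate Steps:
$s{\left(K \right)} = 2 + K$ ($s{\left(K \right)} = K + 2 = 2 + K$)
$\left(-52 + 133\right) s{\left(-9 \right)} = \left(-52 + 133\right) \left(2 - 9\right) = 81 \left(-7\right) = -567$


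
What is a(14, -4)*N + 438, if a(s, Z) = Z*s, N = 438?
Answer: -24090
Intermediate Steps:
a(14, -4)*N + 438 = -4*14*438 + 438 = -56*438 + 438 = -24528 + 438 = -24090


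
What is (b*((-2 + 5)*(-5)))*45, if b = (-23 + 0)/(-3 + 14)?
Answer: 15525/11 ≈ 1411.4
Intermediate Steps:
b = -23/11 ≈ -2.0909
(b*((-2 + 5)*(-5)))*45 = -23*(-2 + 5)*(-5)/11*45 = -69*(-5)/11*45 = -23/11*(-15)*45 = (345/11)*45 = 15525/11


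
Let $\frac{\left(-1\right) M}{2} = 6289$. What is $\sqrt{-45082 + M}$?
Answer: $62 i \sqrt{15} \approx 240.13 i$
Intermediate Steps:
$M = -12578$ ($M = \left(-2\right) 6289 = -12578$)
$\sqrt{-45082 + M} = \sqrt{-45082 - 12578} = \sqrt{-57660} = 62 i \sqrt{15}$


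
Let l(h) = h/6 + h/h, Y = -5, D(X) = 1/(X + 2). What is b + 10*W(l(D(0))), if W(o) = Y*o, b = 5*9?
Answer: -55/6 ≈ -9.1667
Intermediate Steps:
b = 45
D(X) = 1/(2 + X)
l(h) = 1 + h/6 (l(h) = h*(⅙) + 1 = h/6 + 1 = 1 + h/6)
W(o) = -5*o
b + 10*W(l(D(0))) = 45 + 10*(-5*(1 + 1/(6*(2 + 0)))) = 45 + 10*(-5*(1 + (⅙)/2)) = 45 + 10*(-5*(1 + (⅙)*(½))) = 45 + 10*(-5*(1 + 1/12)) = 45 + 10*(-5*13/12) = 45 + 10*(-65/12) = 45 - 325/6 = -55/6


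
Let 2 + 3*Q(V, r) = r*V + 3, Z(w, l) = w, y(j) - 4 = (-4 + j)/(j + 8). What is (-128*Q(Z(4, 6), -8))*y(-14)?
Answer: 27776/3 ≈ 9258.7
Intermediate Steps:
y(j) = 4 + (-4 + j)/(8 + j) (y(j) = 4 + (-4 + j)/(j + 8) = 4 + (-4 + j)/(8 + j))
Q(V, r) = ⅓ + V*r/3 (Q(V, r) = -⅔ + (r*V + 3)/3 = -⅔ + (V*r + 3)/3 = -⅔ + (3 + V*r)/3 = -⅔ + (1 + V*r/3) = ⅓ + V*r/3)
(-128*Q(Z(4, 6), -8))*y(-14) = (-128*(⅓ + (⅓)*4*(-8)))*((28 + 5*(-14))/(8 - 14)) = (-128*(⅓ - 32/3))*((28 - 70)/(-6)) = (-128*(-31/3))*(-⅙*(-42)) = (3968/3)*7 = 27776/3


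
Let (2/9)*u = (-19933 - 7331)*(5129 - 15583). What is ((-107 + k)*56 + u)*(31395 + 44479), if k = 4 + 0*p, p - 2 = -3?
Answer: 97314063986416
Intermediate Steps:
p = -1 (p = 2 - 3 = -1)
k = 4 (k = 4 + 0*(-1) = 4 + 0 = 4)
u = 1282580352 (u = 9*((-19933 - 7331)*(5129 - 15583))/2 = 9*(-27264*(-10454))/2 = (9/2)*285017856 = 1282580352)
((-107 + k)*56 + u)*(31395 + 44479) = ((-107 + 4)*56 + 1282580352)*(31395 + 44479) = (-103*56 + 1282580352)*75874 = (-5768 + 1282580352)*75874 = 1282574584*75874 = 97314063986416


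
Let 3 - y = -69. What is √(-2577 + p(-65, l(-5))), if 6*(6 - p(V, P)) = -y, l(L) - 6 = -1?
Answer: I*√2559 ≈ 50.587*I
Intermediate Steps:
y = 72 (y = 3 - 1*(-69) = 3 + 69 = 72)
l(L) = 5 (l(L) = 6 - 1 = 5)
p(V, P) = 18 (p(V, P) = 6 - (-1)*72/6 = 6 - ⅙*(-72) = 6 + 12 = 18)
√(-2577 + p(-65, l(-5))) = √(-2577 + 18) = √(-2559) = I*√2559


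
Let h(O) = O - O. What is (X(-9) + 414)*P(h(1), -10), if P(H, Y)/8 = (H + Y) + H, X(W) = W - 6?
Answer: -31920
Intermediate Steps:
X(W) = -6 + W
h(O) = 0
P(H, Y) = 8*Y + 16*H (P(H, Y) = 8*((H + Y) + H) = 8*(Y + 2*H) = 8*Y + 16*H)
(X(-9) + 414)*P(h(1), -10) = ((-6 - 9) + 414)*(8*(-10) + 16*0) = (-15 + 414)*(-80 + 0) = 399*(-80) = -31920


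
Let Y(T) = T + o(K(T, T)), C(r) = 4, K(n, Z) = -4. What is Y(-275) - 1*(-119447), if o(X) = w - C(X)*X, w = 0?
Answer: 119188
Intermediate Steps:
o(X) = -4*X (o(X) = 0 - 4*X = -4*X)
Y(T) = 16 + T (Y(T) = T - 4*(-4) = T + 16 = 16 + T)
Y(-275) - 1*(-119447) = (16 - 275) - 1*(-119447) = -259 + 119447 = 119188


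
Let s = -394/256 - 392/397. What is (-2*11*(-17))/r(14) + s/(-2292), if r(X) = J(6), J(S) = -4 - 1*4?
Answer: -1814952277/38823424 ≈ -46.749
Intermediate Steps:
s = -128385/50816 (s = -394*1/256 - 392*1/397 = -197/128 - 392/397 = -128385/50816 ≈ -2.5265)
J(S) = -8 (J(S) = -4 - 4 = -8)
r(X) = -8
(-2*11*(-17))/r(14) + s/(-2292) = (-2*11*(-17))/(-8) - 128385/50816/(-2292) = -22*(-17)*(-1/8) - 128385/50816*(-1/2292) = 374*(-1/8) + 42795/38823424 = -187/4 + 42795/38823424 = -1814952277/38823424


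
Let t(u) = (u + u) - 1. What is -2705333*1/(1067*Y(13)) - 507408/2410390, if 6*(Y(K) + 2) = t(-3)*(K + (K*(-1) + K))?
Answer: 19534840506306/132452135695 ≈ 147.49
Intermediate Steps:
t(u) = -1 + 2*u (t(u) = 2*u - 1 = -1 + 2*u)
Y(K) = -2 - 7*K/6 (Y(K) = -2 + ((-1 + 2*(-3))*(K + (K*(-1) + K)))/6 = -2 + ((-1 - 6)*(K + (-K + K)))/6 = -2 + (-7*(K + 0))/6 = -2 + (-7*K)/6 = -2 - 7*K/6)
-2705333*1/(1067*Y(13)) - 507408/2410390 = -2705333*1/(1067*(-2 - 7/6*13)) - 507408/2410390 = -2705333*1/(1067*(-2 - 91/6)) - 507408*1/2410390 = -2705333/((-103/6*1067)) - 253704/1205195 = -2705333/(-109901/6) - 253704/1205195 = -2705333*(-6/109901) - 253704/1205195 = 16231998/109901 - 253704/1205195 = 19534840506306/132452135695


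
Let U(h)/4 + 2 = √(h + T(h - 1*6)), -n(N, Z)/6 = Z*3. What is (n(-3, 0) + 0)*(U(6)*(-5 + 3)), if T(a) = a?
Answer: 0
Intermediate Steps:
n(N, Z) = -18*Z (n(N, Z) = -6*Z*3 = -18*Z)
U(h) = -8 + 4*√(-6 + 2*h) (U(h) = -8 + 4*√(h + (h - 1*6)) = -8 + 4*√(h + (h - 6)) = -8 + 4*√(h + (-6 + h)) = -8 + 4*√(-6 + 2*h))
(n(-3, 0) + 0)*(U(6)*(-5 + 3)) = (-18*0 + 0)*((-8 + 4*√(-6 + 2*6))*(-5 + 3)) = (0 + 0)*((-8 + 4*√(-6 + 12))*(-2)) = 0*((-8 + 4*√6)*(-2)) = 0*(16 - 8*√6) = 0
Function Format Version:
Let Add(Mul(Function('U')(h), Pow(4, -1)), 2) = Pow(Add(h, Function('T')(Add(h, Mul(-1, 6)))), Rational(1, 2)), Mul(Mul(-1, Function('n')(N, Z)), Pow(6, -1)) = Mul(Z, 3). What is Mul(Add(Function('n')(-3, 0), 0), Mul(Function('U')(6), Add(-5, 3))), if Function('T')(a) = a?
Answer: 0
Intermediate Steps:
Function('n')(N, Z) = Mul(-18, Z) (Function('n')(N, Z) = Mul(-6, Mul(Z, 3)) = Mul(-6, Mul(3, Z)) = Mul(-18, Z))
Function('U')(h) = Add(-8, Mul(4, Pow(Add(-6, Mul(2, h)), Rational(1, 2)))) (Function('U')(h) = Add(-8, Mul(4, Pow(Add(h, Add(h, Mul(-1, 6))), Rational(1, 2)))) = Add(-8, Mul(4, Pow(Add(h, Add(h, -6)), Rational(1, 2)))) = Add(-8, Mul(4, Pow(Add(h, Add(-6, h)), Rational(1, 2)))) = Add(-8, Mul(4, Pow(Add(-6, Mul(2, h)), Rational(1, 2)))))
Mul(Add(Function('n')(-3, 0), 0), Mul(Function('U')(6), Add(-5, 3))) = Mul(Add(Mul(-18, 0), 0), Mul(Add(-8, Mul(4, Pow(Add(-6, Mul(2, 6)), Rational(1, 2)))), Add(-5, 3))) = Mul(Add(0, 0), Mul(Add(-8, Mul(4, Pow(Add(-6, 12), Rational(1, 2)))), -2)) = Mul(0, Mul(Add(-8, Mul(4, Pow(6, Rational(1, 2)))), -2)) = Mul(0, Add(16, Mul(-8, Pow(6, Rational(1, 2))))) = 0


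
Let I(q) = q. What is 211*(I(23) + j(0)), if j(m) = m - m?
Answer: 4853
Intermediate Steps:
j(m) = 0
211*(I(23) + j(0)) = 211*(23 + 0) = 211*23 = 4853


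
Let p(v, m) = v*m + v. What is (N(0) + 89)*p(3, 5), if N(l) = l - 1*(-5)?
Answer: 1692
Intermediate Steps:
p(v, m) = v + m*v (p(v, m) = m*v + v = v + m*v)
N(l) = 5 + l (N(l) = l + 5 = 5 + l)
(N(0) + 89)*p(3, 5) = ((5 + 0) + 89)*(3*(1 + 5)) = (5 + 89)*(3*6) = 94*18 = 1692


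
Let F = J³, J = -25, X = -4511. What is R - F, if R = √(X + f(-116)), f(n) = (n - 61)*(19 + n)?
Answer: 15625 + √12658 ≈ 15738.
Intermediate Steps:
f(n) = (-61 + n)*(19 + n)
F = -15625 (F = (-25)³ = -15625)
R = √12658 (R = √(-4511 + (-1159 + (-116)² - 42*(-116))) = √(-4511 + (-1159 + 13456 + 4872)) = √(-4511 + 17169) = √12658 ≈ 112.51)
R - F = √12658 - 1*(-15625) = √12658 + 15625 = 15625 + √12658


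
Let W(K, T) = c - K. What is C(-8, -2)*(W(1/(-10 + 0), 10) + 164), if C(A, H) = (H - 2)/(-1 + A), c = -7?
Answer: 3142/45 ≈ 69.822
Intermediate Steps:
W(K, T) = -7 - K
C(A, H) = (-2 + H)/(-1 + A)
C(-8, -2)*(W(1/(-10 + 0), 10) + 164) = ((-2 - 2)/(-1 - 8))*((-7 - 1/(-10 + 0)) + 164) = (-4/(-9))*((-7 - 1/(-10)) + 164) = (-⅑*(-4))*((-7 - 1*(-⅒)) + 164) = 4*((-7 + ⅒) + 164)/9 = 4*(-69/10 + 164)/9 = (4/9)*(1571/10) = 3142/45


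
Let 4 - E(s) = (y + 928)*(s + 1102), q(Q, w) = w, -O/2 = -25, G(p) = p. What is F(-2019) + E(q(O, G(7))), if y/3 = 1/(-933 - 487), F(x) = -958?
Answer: -1462747193/1420 ≈ -1.0301e+6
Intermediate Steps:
O = 50 (O = -2*(-25) = 50)
y = -3/1420 (y = 3/(-933 - 487) = 3/(-1420) = 3*(-1/1420) = -3/1420 ≈ -0.0021127)
E(s) = -726081267/710 - 1317757*s/1420 (E(s) = 4 - (-3/1420 + 928)*(s + 1102) = 4 - 1317757*(1102 + s)/1420 = 4 - (726084107/710 + 1317757*s/1420) = 4 + (-726084107/710 - 1317757*s/1420) = -726081267/710 - 1317757*s/1420)
F(-2019) + E(q(O, G(7))) = -958 + (-726081267/710 - 1317757/1420*7) = -958 + (-726081267/710 - 9224299/1420) = -958 - 1461386833/1420 = -1462747193/1420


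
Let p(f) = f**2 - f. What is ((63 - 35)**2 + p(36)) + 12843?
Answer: 14887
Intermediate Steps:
((63 - 35)**2 + p(36)) + 12843 = ((63 - 35)**2 + 36*(-1 + 36)) + 12843 = (28**2 + 36*35) + 12843 = (784 + 1260) + 12843 = 2044 + 12843 = 14887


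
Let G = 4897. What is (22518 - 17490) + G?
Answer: 9925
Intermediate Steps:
(22518 - 17490) + G = (22518 - 17490) + 4897 = 5028 + 4897 = 9925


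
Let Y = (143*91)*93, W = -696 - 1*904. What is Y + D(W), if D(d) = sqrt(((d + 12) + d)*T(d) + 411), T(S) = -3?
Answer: 1210209 + 5*sqrt(399) ≈ 1.2103e+6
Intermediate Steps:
W = -1600 (W = -696 - 904 = -1600)
D(d) = sqrt(375 - 6*d) (D(d) = sqrt(((d + 12) + d)*(-3) + 411) = sqrt(((12 + d) + d)*(-3) + 411) = sqrt((12 + 2*d)*(-3) + 411) = sqrt((-36 - 6*d) + 411) = sqrt(375 - 6*d))
Y = 1210209 (Y = 13013*93 = 1210209)
Y + D(W) = 1210209 + sqrt(375 - 6*(-1600)) = 1210209 + sqrt(375 + 9600) = 1210209 + sqrt(9975) = 1210209 + 5*sqrt(399)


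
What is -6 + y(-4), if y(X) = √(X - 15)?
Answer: -6 + I*√19 ≈ -6.0 + 4.3589*I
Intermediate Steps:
y(X) = √(-15 + X)
-6 + y(-4) = -6 + √(-15 - 4) = -6 + √(-19) = -6 + I*√19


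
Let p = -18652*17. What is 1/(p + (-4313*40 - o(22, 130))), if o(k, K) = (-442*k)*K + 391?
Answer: 1/774125 ≈ 1.2918e-6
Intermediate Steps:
o(k, K) = 391 - 442*K*k (o(k, K) = -442*K*k + 391 = 391 - 442*K*k)
p = -317084
1/(p + (-4313*40 - o(22, 130))) = 1/(-317084 + (-4313*40 - (391 - 442*130*22))) = 1/(-317084 + (-172520 - (391 - 1264120))) = 1/(-317084 + (-172520 - 1*(-1263729))) = 1/(-317084 + (-172520 + 1263729)) = 1/(-317084 + 1091209) = 1/774125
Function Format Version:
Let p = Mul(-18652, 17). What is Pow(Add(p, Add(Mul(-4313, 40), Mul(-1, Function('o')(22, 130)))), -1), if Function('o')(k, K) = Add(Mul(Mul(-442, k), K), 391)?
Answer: Rational(1, 774125) ≈ 1.2918e-6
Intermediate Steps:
Function('o')(k, K) = Add(391, Mul(-442, K, k)) (Function('o')(k, K) = Add(Mul(-442, K, k), 391) = Add(391, Mul(-442, K, k)))
p = -317084
Pow(Add(p, Add(Mul(-4313, 40), Mul(-1, Function('o')(22, 130)))), -1) = Pow(Add(-317084, Add(Mul(-4313, 40), Mul(-1, Add(391, Mul(-442, 130, 22))))), -1) = Pow(Add(-317084, Add(-172520, Mul(-1, Add(391, -1264120)))), -1) = Pow(Add(-317084, Add(-172520, Mul(-1, -1263729))), -1) = Pow(Add(-317084, Add(-172520, 1263729)), -1) = Pow(Add(-317084, 1091209), -1) = Pow(774125, -1) = Rational(1, 774125)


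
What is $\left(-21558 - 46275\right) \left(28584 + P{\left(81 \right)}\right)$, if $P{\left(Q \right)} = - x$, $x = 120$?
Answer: $-1930798512$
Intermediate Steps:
$P{\left(Q \right)} = -120$ ($P{\left(Q \right)} = \left(-1\right) 120 = -120$)
$\left(-21558 - 46275\right) \left(28584 + P{\left(81 \right)}\right) = \left(-21558 - 46275\right) \left(28584 - 120\right) = \left(-67833\right) 28464 = -1930798512$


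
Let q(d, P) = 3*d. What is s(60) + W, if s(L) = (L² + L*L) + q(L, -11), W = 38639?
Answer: 46019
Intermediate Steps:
s(L) = 2*L² + 3*L (s(L) = (L² + L*L) + 3*L = (L² + L²) + 3*L = 2*L² + 3*L)
s(60) + W = 60*(3 + 2*60) + 38639 = 60*(3 + 120) + 38639 = 60*123 + 38639 = 7380 + 38639 = 46019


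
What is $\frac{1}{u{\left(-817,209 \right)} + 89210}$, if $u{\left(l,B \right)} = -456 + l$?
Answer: $\frac{1}{87937} \approx 1.1372 \cdot 10^{-5}$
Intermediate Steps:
$\frac{1}{u{\left(-817,209 \right)} + 89210} = \frac{1}{\left(-456 - 817\right) + 89210} = \frac{1}{-1273 + 89210} = \frac{1}{87937}$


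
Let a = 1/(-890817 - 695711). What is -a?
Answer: 1/1586528 ≈ 6.3031e-7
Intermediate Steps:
a = -1/1586528 (a = 1/(-1586528) = -1/1586528 ≈ -6.3031e-7)
-a = -1*(-1/1586528) = 1/1586528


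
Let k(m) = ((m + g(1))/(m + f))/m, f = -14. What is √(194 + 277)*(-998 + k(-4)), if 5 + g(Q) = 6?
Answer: -23953*√471/24 ≈ -21660.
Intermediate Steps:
g(Q) = 1 (g(Q) = -5 + 6 = 1)
k(m) = (1 + m)/(m*(-14 + m)) (k(m) = ((m + 1)/(m - 14))/m = ((1 + m)/(-14 + m))/m = (1 + m)/(m*(-14 + m)))
√(194 + 277)*(-998 + k(-4)) = √(194 + 277)*(-998 + (1 - 4)/((-4)*(-14 - 4))) = √471*(-998 - ¼*(-3)/(-18)) = √471*(-998 - ¼*(-1/18)*(-3)) = √471*(-998 - 1/24) = √471*(-23953/24) = -23953*√471/24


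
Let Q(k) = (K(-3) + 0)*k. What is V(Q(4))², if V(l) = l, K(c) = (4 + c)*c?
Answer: 144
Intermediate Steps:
K(c) = c*(4 + c)
Q(k) = -3*k (Q(k) = (-3*(4 - 3) + 0)*k = (-3*1 + 0)*k = (-3 + 0)*k = -3*k)
V(Q(4))² = (-3*4)² = (-12)² = 144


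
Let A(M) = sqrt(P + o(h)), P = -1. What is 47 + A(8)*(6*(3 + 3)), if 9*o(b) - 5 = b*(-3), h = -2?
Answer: 47 + 12*sqrt(2) ≈ 63.971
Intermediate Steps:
o(b) = 5/9 - b/3 (o(b) = 5/9 + (b*(-3))/9 = 5/9 + (-3*b)/9 = 5/9 - b/3)
A(M) = sqrt(2)/3 (A(M) = sqrt(-1 + (5/9 - 1/3*(-2))) = sqrt(-1 + (5/9 + 2/3)) = sqrt(-1 + 11/9) = sqrt(2/9) = sqrt(2)/3)
47 + A(8)*(6*(3 + 3)) = 47 + (sqrt(2)/3)*(6*(3 + 3)) = 47 + (sqrt(2)/3)*(6*6) = 47 + (sqrt(2)/3)*36 = 47 + 12*sqrt(2)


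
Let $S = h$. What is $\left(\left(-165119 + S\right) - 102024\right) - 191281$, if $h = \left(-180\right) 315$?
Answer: $-515124$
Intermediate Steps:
$h = -56700$
$S = -56700$
$\left(\left(-165119 + S\right) - 102024\right) - 191281 = \left(\left(-165119 - 56700\right) - 102024\right) - 191281 = \left(-221819 - 102024\right) - 191281 = -323843 - 191281 = -515124$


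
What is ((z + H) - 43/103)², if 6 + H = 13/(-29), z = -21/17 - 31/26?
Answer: 150542765150569/1743070624516 ≈ 86.366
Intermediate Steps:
z = -1073/442 (z = -21*1/17 - 31*1/26 = -21/17 - 31/26 = -1073/442 ≈ -2.4276)
H = -187/29 (H = -6 + 13/(-29) = -6 + 13*(-1/29) = -6 - 13/29 = -187/29 ≈ -6.4483)
((z + H) - 43/103)² = ((-1073/442 - 187/29) - 43/103)² = (-113771/12818 - 43*1/103)² = (-113771/12818 - 43/103)² = (-12269587/1320254)² = 150542765150569/1743070624516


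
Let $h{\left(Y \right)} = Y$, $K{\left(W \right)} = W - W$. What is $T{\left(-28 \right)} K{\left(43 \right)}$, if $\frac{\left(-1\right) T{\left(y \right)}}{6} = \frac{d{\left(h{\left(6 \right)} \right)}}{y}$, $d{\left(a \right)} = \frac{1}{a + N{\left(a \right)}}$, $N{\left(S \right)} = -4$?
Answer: $0$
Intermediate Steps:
$K{\left(W \right)} = 0$
$d{\left(a \right)} = \frac{1}{-4 + a}$ ($d{\left(a \right)} = \frac{1}{a - 4} = \frac{1}{-4 + a}$)
$T{\left(y \right)} = - \frac{3}{y}$ ($T{\left(y \right)} = - 6 \frac{1}{\left(-4 + 6\right) y} = - 6 \frac{1}{2 y} = - \frac{3}{y}$)
$T{\left(-28 \right)} K{\left(43 \right)} = - \frac{3}{-28} \cdot 0 = \left(-3\right) \left(- \frac{1}{28}\right) 0 = \frac{3}{28} \cdot 0 = 0$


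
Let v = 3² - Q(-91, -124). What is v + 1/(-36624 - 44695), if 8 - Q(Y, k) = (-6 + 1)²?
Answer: 2114293/81319 ≈ 26.000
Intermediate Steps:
Q(Y, k) = -17 (Q(Y, k) = 8 - (-6 + 1)² = 8 - 1*(-5)² = 8 - 1*25 = 8 - 25 = -17)
v = 26 (v = 3² - 1*(-17) = 9 + 17 = 26)
v + 1/(-36624 - 44695) = 26 + 1/(-36624 - 44695) = 26 + 1/(-81319) = 26 - 1/81319 = 2114293/81319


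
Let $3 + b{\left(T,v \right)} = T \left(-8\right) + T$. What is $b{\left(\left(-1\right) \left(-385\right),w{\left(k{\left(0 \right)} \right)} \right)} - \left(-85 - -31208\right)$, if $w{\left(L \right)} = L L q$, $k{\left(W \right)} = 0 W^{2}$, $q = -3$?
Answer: $-33821$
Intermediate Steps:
$k{\left(W \right)} = 0$
$w{\left(L \right)} = - 3 L^{2}$ ($w{\left(L \right)} = L L \left(-3\right) = L^{2} \left(-3\right) = - 3 L^{2}$)
$b{\left(T,v \right)} = -3 - 7 T$ ($b{\left(T,v \right)} = -3 + \left(T \left(-8\right) + T\right) = -3 + \left(- 8 T + T\right) = -3 - 7 T$)
$b{\left(\left(-1\right) \left(-385\right),w{\left(k{\left(0 \right)} \right)} \right)} - \left(-85 - -31208\right) = \left(-3 - 7 \left(\left(-1\right) \left(-385\right)\right)\right) - \left(-85 - -31208\right) = \left(-3 - 2695\right) - \left(-85 + 31208\right) = \left(-3 - 2695\right) - 31123 = -2698 - 31123 = -33821$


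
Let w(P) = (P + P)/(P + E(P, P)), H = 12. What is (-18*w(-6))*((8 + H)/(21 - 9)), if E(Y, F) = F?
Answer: -30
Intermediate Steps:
w(P) = 1 (w(P) = (P + P)/(P + P) = (2*P)/((2*P)) = (2*P)*(1/(2*P)) = 1)
(-18*w(-6))*((8 + H)/(21 - 9)) = (-18*1)*((8 + 12)/(21 - 9)) = -360/12 = -18*5/3 = -30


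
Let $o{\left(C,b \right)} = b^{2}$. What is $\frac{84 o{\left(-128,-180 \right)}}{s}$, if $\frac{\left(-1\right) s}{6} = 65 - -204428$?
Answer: $- \frac{453600}{204493} \approx -2.2182$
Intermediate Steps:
$s = -1226958$ ($s = - 6 \left(65 - -204428\right) = - 6 \left(65 + 204428\right) = \left(-6\right) 204493 = -1226958$)
$\frac{84 o{\left(-128,-180 \right)}}{s} = \frac{84 \left(-180\right)^{2}}{-1226958} = 84 \cdot 32400 \left(- \frac{1}{1226958}\right) = 2721600 \left(- \frac{1}{1226958}\right) = - \frac{453600}{204493}$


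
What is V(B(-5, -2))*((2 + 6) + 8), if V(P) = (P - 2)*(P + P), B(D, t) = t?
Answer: 256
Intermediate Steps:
V(P) = 2*P*(-2 + P) (V(P) = (-2 + P)*(2*P) = 2*P*(-2 + P))
V(B(-5, -2))*((2 + 6) + 8) = (2*(-2)*(-2 - 2))*((2 + 6) + 8) = (2*(-2)*(-4))*(8 + 8) = 16*16 = 256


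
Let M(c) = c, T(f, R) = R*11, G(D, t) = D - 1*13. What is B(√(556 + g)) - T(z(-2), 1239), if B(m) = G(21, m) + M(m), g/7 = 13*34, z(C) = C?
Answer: -13621 + 5*√146 ≈ -13561.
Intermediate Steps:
G(D, t) = -13 + D (G(D, t) = D - 13 = -13 + D)
T(f, R) = 11*R
g = 3094 (g = 7*(13*34) = 7*442 = 3094)
B(m) = 8 + m (B(m) = (-13 + 21) + m = 8 + m)
B(√(556 + g)) - T(z(-2), 1239) = (8 + √(556 + 3094)) - 11*1239 = (8 + √3650) - 1*13629 = (8 + 5*√146) - 13629 = -13621 + 5*√146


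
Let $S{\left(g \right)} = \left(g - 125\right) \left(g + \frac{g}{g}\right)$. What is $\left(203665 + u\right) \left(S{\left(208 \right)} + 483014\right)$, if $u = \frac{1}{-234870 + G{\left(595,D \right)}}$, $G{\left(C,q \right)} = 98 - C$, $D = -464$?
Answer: $\frac{23985314930239494}{235367} \approx 1.0191 \cdot 10^{11}$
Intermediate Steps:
$S{\left(g \right)} = \left(1 + g\right) \left(-125 + g\right)$ ($S{\left(g \right)} = \left(-125 + g\right) \left(g + 1\right) = \left(-125 + g\right) \left(1 + g\right) = \left(1 + g\right) \left(-125 + g\right)$)
$u = - \frac{1}{235367}$ ($u = \frac{1}{-234870 + \left(98 - 595\right)} = \frac{1}{-234870 - 497} = \frac{1}{-235367} = - \frac{1}{235367} \approx -4.2487 \cdot 10^{-6}$)
$\left(203665 + u\right) \left(S{\left(208 \right)} + 483014\right) = \left(203665 - \frac{1}{235367}\right) \left(\left(-125 + 208^{2} - 25792\right) + 483014\right) = \frac{47936020054 \left(\left(-125 + 43264 - 25792\right) + 483014\right)}{235367} = \frac{47936020054 \left(17347 + 483014\right)}{235367} = \frac{47936020054}{235367} \cdot 500361 = \frac{23985314930239494}{235367}$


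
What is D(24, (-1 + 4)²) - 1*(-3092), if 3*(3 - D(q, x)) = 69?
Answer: 3072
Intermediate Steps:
D(q, x) = -20 (D(q, x) = 3 - ⅓*69 = 3 - 23 = -20)
D(24, (-1 + 4)²) - 1*(-3092) = -20 - 1*(-3092) = -20 + 3092 = 3072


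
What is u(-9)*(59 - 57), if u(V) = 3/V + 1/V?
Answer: -8/9 ≈ -0.88889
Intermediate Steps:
u(V) = 4/V (u(V) = 3/V + 1/V = 4/V)
u(-9)*(59 - 57) = (4/(-9))*(59 - 57) = (4*(-⅑))*2 = -4/9*2 = -8/9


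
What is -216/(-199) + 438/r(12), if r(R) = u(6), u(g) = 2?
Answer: 43797/199 ≈ 220.09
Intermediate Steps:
r(R) = 2
-216/(-199) + 438/r(12) = -216/(-199) + 438/2 = -216*(-1/199) + 438*(1/2) = 216/199 + 219 = 43797/199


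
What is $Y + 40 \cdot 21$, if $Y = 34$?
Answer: $874$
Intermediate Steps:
$Y + 40 \cdot 21 = 34 + 40 \cdot 21 = 34 + 840 = 874$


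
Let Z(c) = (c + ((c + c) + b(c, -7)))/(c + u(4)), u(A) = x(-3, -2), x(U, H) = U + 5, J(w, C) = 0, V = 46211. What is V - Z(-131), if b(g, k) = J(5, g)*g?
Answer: 1986942/43 ≈ 46208.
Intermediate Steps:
x(U, H) = 5 + U
b(g, k) = 0 (b(g, k) = 0*g = 0)
u(A) = 2 (u(A) = 5 - 3 = 2)
Z(c) = 3*c/(2 + c) (Z(c) = (c + ((c + c) + 0))/(c + 2) = (c + (2*c + 0))/(2 + c) = (c + 2*c)/(2 + c) = (3*c)/(2 + c) = 3*c/(2 + c))
V - Z(-131) = 46211 - 3*(-131)/(2 - 131) = 46211 - 3*(-131)/(-129) = 46211 - 3*(-131)*(-1)/129 = 46211 - 1*131/43 = 46211 - 131/43 = 1986942/43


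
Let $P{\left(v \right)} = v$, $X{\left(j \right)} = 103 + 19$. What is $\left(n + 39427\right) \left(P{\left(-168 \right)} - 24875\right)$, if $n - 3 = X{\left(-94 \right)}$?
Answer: $-990500736$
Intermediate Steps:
$X{\left(j \right)} = 122$
$n = 125$ ($n = 3 + 122 = 125$)
$\left(n + 39427\right) \left(P{\left(-168 \right)} - 24875\right) = \left(125 + 39427\right) \left(-168 - 24875\right) = 39552 \left(-25043\right) = -990500736$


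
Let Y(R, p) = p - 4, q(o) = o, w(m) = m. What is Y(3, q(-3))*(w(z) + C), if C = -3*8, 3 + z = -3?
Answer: 210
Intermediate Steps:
z = -6 (z = -3 - 3 = -6)
Y(R, p) = -4 + p
C = -24
Y(3, q(-3))*(w(z) + C) = (-4 - 3)*(-6 - 24) = -7*(-30) = 210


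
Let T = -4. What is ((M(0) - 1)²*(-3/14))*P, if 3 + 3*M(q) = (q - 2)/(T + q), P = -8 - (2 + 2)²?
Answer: 121/7 ≈ 17.286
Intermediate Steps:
P = -24 (P = -8 - 1*4² = -8 - 1*16 = -8 - 16 = -24)
M(q) = -1 + (-2 + q)/(3*(-4 + q)) (M(q) = -1 + ((q - 2)/(-4 + q))/3 = -1 + ((-2 + q)/(-4 + q))/3 = -1 + (-2 + q)/(3*(-4 + q)))
((M(0) - 1)²*(-3/14))*P = ((2*(5 - 1*0)/(3*(-4 + 0)) - 1)²*(-3/14))*(-24) = (((⅔)*(5 + 0)/(-4) - 1)²*(-3*1/14))*(-24) = (((⅔)*(-¼)*5 - 1)²*(-3/14))*(-24) = ((-⅚ - 1)²*(-3/14))*(-24) = ((-11/6)²*(-3/14))*(-24) = ((121/36)*(-3/14))*(-24) = -121/168*(-24) = 121/7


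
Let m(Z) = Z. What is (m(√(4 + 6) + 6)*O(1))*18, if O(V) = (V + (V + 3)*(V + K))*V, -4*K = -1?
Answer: 648 + 108*√10 ≈ 989.53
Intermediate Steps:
K = ¼ (K = -¼*(-1) = ¼ ≈ 0.25000)
O(V) = V*(V + (3 + V)*(¼ + V)) (O(V) = (V + (V + 3)*(V + ¼))*V = (V + (3 + V)*(¼ + V))*V = V*(V + (3 + V)*(¼ + V)))
(m(√(4 + 6) + 6)*O(1))*18 = ((√(4 + 6) + 6)*((¼)*1*(3 + 4*1² + 17*1)))*18 = ((√10 + 6)*((¼)*1*(3 + 4*1 + 17)))*18 = ((6 + √10)*((¼)*1*(3 + 4 + 17)))*18 = ((6 + √10)*((¼)*1*24))*18 = ((6 + √10)*6)*18 = (36 + 6*√10)*18 = 648 + 108*√10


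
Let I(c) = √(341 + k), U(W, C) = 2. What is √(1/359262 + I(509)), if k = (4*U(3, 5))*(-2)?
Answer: √(39918 + 71705102580*√13)/119754 ≈ 4.2459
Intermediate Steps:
k = -16 (k = (4*2)*(-2) = 8*(-2) = -16)
I(c) = 5*√13 (I(c) = √(341 - 16) = √325 = 5*√13)
√(1/359262 + I(509)) = √(1/359262 + 5*√13)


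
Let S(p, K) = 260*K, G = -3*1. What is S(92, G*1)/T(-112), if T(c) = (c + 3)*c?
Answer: -195/3052 ≈ -0.063892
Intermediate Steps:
G = -3
T(c) = c*(3 + c) (T(c) = (3 + c)*c = c*(3 + c))
S(92, G*1)/T(-112) = (260*(-3*1))/((-112*(3 - 112))) = (260*(-3))/((-112*(-109))) = -780/12208 = -780*1/12208 = -195/3052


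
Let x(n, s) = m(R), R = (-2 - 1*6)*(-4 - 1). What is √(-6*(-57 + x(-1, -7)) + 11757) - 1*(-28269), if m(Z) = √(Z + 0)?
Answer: 28269 + √(12099 - 12*√10) ≈ 28379.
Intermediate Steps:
R = 40 (R = (-2 - 6)*(-5) = -8*(-5) = 40)
m(Z) = √Z
x(n, s) = 2*√10 (x(n, s) = √40 = 2*√10)
√(-6*(-57 + x(-1, -7)) + 11757) - 1*(-28269) = √(-6*(-57 + 2*√10) + 11757) - 1*(-28269) = √((342 - 12*√10) + 11757) + 28269 = √(12099 - 12*√10) + 28269 = 28269 + √(12099 - 12*√10)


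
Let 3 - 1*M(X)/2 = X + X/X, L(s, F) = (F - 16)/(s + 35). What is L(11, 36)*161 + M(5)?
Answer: 64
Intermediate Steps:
L(s, F) = (-16 + F)/(35 + s)
M(X) = 4 - 2*X (M(X) = 6 - 2*(X + X/X) = 6 - 2*(X + 1) = 6 - 2*(1 + X) = 6 + (-2 - 2*X) = 4 - 2*X)
L(11, 36)*161 + M(5) = ((-16 + 36)/(35 + 11))*161 + (4 - 2*5) = (20/46)*161 + (4 - 10) = ((1/46)*20)*161 - 6 = (10/23)*161 - 6 = 70 - 6 = 64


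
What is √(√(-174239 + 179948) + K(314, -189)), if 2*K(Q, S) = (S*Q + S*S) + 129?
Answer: √(-11748 + √5709) ≈ 108.04*I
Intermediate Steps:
K(Q, S) = 129/2 + S²/2 + Q*S/2 (K(Q, S) = ((S*Q + S*S) + 129)/2 = ((Q*S + S²) + 129)/2 = ((S² + Q*S) + 129)/2 = (129 + S² + Q*S)/2 = 129/2 + S²/2 + Q*S/2)
√(√(-174239 + 179948) + K(314, -189)) = √(√(-174239 + 179948) + (129/2 + (½)*(-189)² + (½)*314*(-189))) = √(√5709 + (129/2 + (½)*35721 - 29673)) = √(√5709 + (129/2 + 35721/2 - 29673)) = √(√5709 - 11748) = √(-11748 + √5709)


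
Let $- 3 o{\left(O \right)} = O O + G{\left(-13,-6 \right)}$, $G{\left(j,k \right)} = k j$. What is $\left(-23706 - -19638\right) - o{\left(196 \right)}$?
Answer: $\frac{26290}{3} \approx 8763.3$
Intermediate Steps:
$G{\left(j,k \right)} = j k$
$o{\left(O \right)} = -26 - \frac{O^{2}}{3}$ ($o{\left(O \right)} = - \frac{O O - -78}{3} = - \frac{O^{2} + 78}{3} = - \frac{78 + O^{2}}{3} = -26 - \frac{O^{2}}{3}$)
$\left(-23706 - -19638\right) - o{\left(196 \right)} = \left(-23706 - -19638\right) - \left(-26 - \frac{196^{2}}{3}\right) = \left(-23706 + 19638\right) - \left(-26 - \frac{38416}{3}\right) = -4068 - \left(-26 - \frac{38416}{3}\right) = -4068 - - \frac{38494}{3} = -4068 + \frac{38494}{3} = \frac{26290}{3}$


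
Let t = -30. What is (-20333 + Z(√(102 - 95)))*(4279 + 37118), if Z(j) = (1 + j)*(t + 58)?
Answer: -840566085 + 1159116*√7 ≈ -8.3750e+8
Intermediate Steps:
Z(j) = 28 + 28*j (Z(j) = (1 + j)*(-30 + 58) = (1 + j)*28 = 28 + 28*j)
(-20333 + Z(√(102 - 95)))*(4279 + 37118) = (-20333 + (28 + 28*√(102 - 95)))*(4279 + 37118) = (-20333 + (28 + 28*√7))*41397 = (-20305 + 28*√7)*41397 = -840566085 + 1159116*√7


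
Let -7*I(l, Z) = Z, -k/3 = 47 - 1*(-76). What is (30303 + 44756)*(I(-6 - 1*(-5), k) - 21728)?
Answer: -11388476893/7 ≈ -1.6269e+9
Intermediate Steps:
k = -369 (k = -3*(47 - 1*(-76)) = -3*(47 + 76) = -3*123 = -369)
I(l, Z) = -Z/7
(30303 + 44756)*(I(-6 - 1*(-5), k) - 21728) = (30303 + 44756)*(-⅐*(-369) - 21728) = 75059*(369/7 - 21728) = 75059*(-151727/7) = -11388476893/7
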